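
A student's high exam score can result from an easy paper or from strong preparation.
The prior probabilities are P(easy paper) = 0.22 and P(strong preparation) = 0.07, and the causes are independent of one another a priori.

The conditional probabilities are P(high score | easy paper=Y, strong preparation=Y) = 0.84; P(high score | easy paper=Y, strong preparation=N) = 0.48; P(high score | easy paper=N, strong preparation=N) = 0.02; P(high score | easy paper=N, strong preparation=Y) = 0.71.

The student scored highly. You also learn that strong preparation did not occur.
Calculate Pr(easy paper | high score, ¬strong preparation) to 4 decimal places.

P(high score | ¬strong preparation) = 0.02·0.78 + 0.48·0.22 = 0.015600 + 0.105600 = 0.121200
The easy paper-present share is 0.48·0.22 = 0.105600.
P(easy paper | high score, ¬strong preparation) = 0.105600 / 0.121200 ≈ 0.8713

Pr(easy paper | high score, ¬strong preparation) ≈ 0.8713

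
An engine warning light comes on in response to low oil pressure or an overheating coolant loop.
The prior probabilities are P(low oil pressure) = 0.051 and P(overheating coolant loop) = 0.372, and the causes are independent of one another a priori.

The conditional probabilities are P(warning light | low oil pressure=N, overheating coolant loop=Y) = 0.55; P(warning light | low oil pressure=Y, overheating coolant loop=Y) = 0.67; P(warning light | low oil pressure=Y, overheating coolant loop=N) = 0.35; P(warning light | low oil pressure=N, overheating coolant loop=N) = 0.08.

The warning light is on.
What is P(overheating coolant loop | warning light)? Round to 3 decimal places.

P(overheating coolant loop | warning light) ≈ 0.778

P(warning light) = 0.08*0.949*0.628 + 0.55*0.949*0.372 + 0.35*0.051*0.628 + 0.67*0.051*0.372 = 0.047678 + 0.194165 + 0.011210 + 0.012711 = 0.265764
Of this, 0.206876 comes from 0.194165 + 0.012711 (the overheating coolant loop=true cases).
So P(overheating coolant loop | warning light) = 0.206876/0.265764 ≈ 0.778.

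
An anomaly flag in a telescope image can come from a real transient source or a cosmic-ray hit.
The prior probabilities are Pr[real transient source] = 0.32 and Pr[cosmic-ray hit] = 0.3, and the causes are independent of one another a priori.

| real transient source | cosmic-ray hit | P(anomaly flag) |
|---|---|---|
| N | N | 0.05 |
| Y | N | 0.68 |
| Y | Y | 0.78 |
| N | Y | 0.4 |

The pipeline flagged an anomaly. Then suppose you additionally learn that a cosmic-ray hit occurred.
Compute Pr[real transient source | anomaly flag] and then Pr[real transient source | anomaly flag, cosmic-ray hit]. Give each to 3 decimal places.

Pr[real transient source | anomaly flag] ≈ 0.683; Pr[real transient source | anomaly flag, cosmic-ray hit] ≈ 0.479

For the numerator, keep only real transient source=true terms: 0.152320 + 0.074880 = 0.227200
The normalizing constant is 0.05×0.68×0.7 + 0.4×0.68×0.3 + 0.68×0.32×0.7 + 0.78×0.32×0.3 = 0.332600
P(real transient source | anomaly flag) = 0.227200/0.332600 ≈ 0.683

Now condition on the additional information:
P(anomaly flag | cosmic-ray hit) = 0.4*0.68 + 0.78*0.32 = 0.272000 + 0.249600 = 0.521600
The real transient source-present share is 0.78*0.32 = 0.249600.
Hence the posterior is 0.249600/0.521600 ≈ 0.479.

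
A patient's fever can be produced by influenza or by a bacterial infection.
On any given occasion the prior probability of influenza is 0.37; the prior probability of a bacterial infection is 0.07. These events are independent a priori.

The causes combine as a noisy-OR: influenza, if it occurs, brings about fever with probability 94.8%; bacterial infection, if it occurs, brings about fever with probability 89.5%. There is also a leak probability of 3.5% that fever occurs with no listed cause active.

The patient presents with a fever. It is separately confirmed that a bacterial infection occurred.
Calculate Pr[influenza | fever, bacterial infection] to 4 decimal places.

Under noisy-OR, P(fever | causes) = 1 − (1−0.035)·∏(1−qᵢ) over the active causes.
P(fever | bacterial infection) = 0.898675·0.63 + 0.994731·0.37 = 0.566165 + 0.368050 = 0.934215
Of this, 0.368050 comes from 0.994731·0.37 (the influenza=true cases).
Hence the posterior is 0.368050/0.934215 ≈ 0.3940.

Pr[influenza | fever, bacterial infection] ≈ 0.3940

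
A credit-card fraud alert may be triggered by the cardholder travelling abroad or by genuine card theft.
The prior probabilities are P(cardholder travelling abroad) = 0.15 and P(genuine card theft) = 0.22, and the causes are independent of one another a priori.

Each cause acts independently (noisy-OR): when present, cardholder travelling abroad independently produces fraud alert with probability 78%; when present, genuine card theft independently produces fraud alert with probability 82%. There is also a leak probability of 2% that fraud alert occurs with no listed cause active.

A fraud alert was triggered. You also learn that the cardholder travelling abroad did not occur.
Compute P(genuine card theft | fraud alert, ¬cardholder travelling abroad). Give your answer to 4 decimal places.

Under noisy-OR, P(fraud alert | causes) = 1 − (1−0.02)·∏(1−qᵢ) over the active causes.
Numerator (weight on configurations with genuine card theft): 0.8236*0.22 = 0.181192
The normalizing constant is 0.02*0.78 + 0.8236*0.22 = 0.196792
P(genuine card theft | fraud alert, ¬cardholder travelling abroad) = 0.181192/0.196792 ≈ 0.9207

P(genuine card theft | fraud alert, ¬cardholder travelling abroad) ≈ 0.9207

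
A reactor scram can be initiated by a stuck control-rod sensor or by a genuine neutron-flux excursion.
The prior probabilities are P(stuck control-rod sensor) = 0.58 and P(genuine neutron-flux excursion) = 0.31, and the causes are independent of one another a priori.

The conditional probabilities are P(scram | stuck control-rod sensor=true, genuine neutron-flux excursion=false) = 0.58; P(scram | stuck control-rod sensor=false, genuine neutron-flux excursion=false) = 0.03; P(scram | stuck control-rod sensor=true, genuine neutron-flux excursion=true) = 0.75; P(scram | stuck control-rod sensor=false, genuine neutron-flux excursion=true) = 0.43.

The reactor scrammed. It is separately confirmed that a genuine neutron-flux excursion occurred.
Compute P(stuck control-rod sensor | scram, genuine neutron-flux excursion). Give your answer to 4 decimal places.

P(scram | genuine neutron-flux excursion) = 0.43*0.42 + 0.75*0.58 = 0.180600 + 0.435000 = 0.615600
The stuck control-rod sensor-present share is 0.75*0.58 = 0.435000.
P(stuck control-rod sensor | scram, genuine neutron-flux excursion) = 0.435000 / 0.615600 ≈ 0.7066

P(stuck control-rod sensor | scram, genuine neutron-flux excursion) ≈ 0.7066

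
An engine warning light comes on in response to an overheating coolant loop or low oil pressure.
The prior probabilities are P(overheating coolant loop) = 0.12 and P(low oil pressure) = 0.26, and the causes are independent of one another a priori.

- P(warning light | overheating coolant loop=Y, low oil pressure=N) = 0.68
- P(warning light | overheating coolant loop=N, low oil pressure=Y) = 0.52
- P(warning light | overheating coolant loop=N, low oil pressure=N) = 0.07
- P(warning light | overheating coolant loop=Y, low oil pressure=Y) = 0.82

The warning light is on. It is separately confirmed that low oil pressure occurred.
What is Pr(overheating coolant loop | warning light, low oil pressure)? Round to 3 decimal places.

Pr(overheating coolant loop | warning light, low oil pressure) ≈ 0.177

Numerator (weight on configurations with overheating coolant loop): 0.82*0.12 = 0.098400
The normalizing constant is 0.52*0.88 + 0.82*0.12 = 0.556000
P(overheating coolant loop | warning light, low oil pressure) = 0.098400/0.556000 ≈ 0.177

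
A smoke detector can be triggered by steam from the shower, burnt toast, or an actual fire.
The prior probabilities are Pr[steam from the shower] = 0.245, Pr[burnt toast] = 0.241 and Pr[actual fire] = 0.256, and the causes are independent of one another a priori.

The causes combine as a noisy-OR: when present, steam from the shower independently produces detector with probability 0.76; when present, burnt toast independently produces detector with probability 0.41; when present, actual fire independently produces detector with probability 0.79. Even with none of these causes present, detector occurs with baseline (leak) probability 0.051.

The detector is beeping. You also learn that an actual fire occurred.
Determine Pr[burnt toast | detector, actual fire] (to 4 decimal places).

Under noisy-OR, P(detector | causes) = 1 − (1−0.051)·∏(1−qᵢ) over the active causes.
By total probability over the 4 (steam from the shower, burnt toast) configurations:
  P(detector | actual fire) = 0.80071×0.755×0.759 + 0.882419×0.755×0.241 + 0.95217×0.245×0.759 + 0.971781×0.245×0.241
        = 0.458843 + 0.160561 + 0.177061 + 0.057379 = 0.853844
The terms with burnt toast present sum to 0.217940, so
  P(burnt toast | detector, actual fire) = 0.217940 / 0.853844 ≈ 0.2552

Pr[burnt toast | detector, actual fire] ≈ 0.2552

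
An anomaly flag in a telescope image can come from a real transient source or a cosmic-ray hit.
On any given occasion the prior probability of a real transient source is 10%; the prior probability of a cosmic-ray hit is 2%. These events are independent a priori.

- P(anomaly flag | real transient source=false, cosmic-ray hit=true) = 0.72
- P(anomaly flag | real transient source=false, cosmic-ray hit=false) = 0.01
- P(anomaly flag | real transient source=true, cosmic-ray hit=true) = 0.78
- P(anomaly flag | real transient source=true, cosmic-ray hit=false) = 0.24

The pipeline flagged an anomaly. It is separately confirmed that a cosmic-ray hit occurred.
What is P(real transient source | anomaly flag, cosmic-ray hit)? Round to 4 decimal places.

P(real transient source | anomaly flag, cosmic-ray hit) ≈ 0.1074

Enumerate both values of real transient source and weight by the priors:
  P(anomaly flag | cosmic-ray hit) = 0.72*0.9 + 0.78*0.1
        = 0.648000 + 0.078000 = 0.726000
Keeping only the real transient source-present terms gives 0.078000, so
  P(real transient source | anomaly flag, cosmic-ray hit) = 0.078000 / 0.726000 ≈ 0.1074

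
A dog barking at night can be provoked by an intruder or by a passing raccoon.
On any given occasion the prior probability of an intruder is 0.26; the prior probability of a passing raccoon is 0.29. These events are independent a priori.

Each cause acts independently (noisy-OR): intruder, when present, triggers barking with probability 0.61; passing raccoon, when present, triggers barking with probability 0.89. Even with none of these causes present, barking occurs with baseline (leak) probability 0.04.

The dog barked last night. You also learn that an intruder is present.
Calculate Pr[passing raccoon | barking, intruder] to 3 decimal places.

Pr[passing raccoon | barking, intruder] ≈ 0.385

Under noisy-OR, P(barking | causes) = 1 − (1−0.04)·∏(1−qᵢ) over the active causes.
Numerator (weight on configurations with passing raccoon): 0.958816*0.29 = 0.278057
The normalizing constant is 0.6256*0.71 + 0.958816*0.29 = 0.722233
Posterior = 0.278057 / 0.722233 ≈ 0.385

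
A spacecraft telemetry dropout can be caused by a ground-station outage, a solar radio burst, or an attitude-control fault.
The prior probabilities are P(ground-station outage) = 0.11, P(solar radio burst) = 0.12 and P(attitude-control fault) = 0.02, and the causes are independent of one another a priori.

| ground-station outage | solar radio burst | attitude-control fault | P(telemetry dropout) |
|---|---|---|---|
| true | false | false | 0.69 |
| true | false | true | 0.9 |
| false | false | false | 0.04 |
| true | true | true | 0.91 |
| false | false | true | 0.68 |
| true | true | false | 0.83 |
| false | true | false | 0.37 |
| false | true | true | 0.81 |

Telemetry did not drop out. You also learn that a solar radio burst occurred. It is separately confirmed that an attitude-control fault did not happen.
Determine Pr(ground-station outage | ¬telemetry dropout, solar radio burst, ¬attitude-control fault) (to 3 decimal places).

Sum P(¬telemetry dropout|·) weighted by the priors over both values of ground-station outage:
  P(¬telemetry dropout | solar radio burst, ¬attitude-control fault) = 0.63×0.89 + 0.17×0.11
        = 0.560700 + 0.018700 = 0.579400
The terms with ground-station outage present sum to 0.018700, so
  P(ground-station outage | ¬telemetry dropout, solar radio burst, ¬attitude-control fault) = 0.018700 / 0.579400 ≈ 0.032

Pr(ground-station outage | ¬telemetry dropout, solar radio burst, ¬attitude-control fault) ≈ 0.032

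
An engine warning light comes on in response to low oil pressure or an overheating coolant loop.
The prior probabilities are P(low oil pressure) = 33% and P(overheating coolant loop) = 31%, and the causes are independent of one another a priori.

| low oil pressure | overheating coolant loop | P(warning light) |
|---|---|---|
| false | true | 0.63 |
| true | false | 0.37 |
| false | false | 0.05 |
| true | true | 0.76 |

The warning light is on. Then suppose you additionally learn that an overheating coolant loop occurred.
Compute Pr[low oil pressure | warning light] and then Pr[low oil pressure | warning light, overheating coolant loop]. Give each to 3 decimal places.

P(warning light) = 0.05×0.67×0.69 + 0.63×0.67×0.31 + 0.37×0.33×0.69 + 0.76×0.33×0.31 = 0.023115 + 0.130851 + 0.084249 + 0.077748 = 0.315963
The low oil pressure-present share is 0.084249 + 0.077748 = 0.161997.
So P(low oil pressure | warning light) = 0.161997/0.315963 ≈ 0.513.

Now condition on the additional information:
Weight on low oil pressure=true, given the evidence: 0.76×0.33 = 0.250800
Normalizer over all consistent configurations: 0.63×0.67 + 0.76×0.33 = 0.672900
Posterior = 0.250800 / 0.672900 ≈ 0.373

Pr[low oil pressure | warning light] ≈ 0.513; Pr[low oil pressure | warning light, overheating coolant loop] ≈ 0.373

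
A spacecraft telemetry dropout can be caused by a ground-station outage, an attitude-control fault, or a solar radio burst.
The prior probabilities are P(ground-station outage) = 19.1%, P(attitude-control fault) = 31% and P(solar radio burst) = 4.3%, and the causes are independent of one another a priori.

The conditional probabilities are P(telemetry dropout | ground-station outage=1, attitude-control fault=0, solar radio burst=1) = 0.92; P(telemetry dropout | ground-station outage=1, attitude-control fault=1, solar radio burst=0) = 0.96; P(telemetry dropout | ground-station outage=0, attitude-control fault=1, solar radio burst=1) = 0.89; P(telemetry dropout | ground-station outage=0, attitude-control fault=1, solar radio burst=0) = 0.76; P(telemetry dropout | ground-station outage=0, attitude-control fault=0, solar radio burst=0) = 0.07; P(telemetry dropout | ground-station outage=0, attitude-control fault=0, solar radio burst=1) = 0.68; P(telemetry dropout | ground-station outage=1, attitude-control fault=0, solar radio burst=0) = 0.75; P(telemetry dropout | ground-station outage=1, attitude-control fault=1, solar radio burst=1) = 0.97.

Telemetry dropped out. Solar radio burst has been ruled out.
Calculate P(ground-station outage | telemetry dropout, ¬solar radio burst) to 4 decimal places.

Enumerate the 4 (ground-station outage, attitude-control fault) configurations and weight by the priors:
  P(telemetry dropout | ¬solar radio burst) = 0.07*0.809*0.69 + 0.76*0.809*0.31 + 0.75*0.191*0.69 + 0.96*0.191*0.31
        = 0.039075 + 0.190600 + 0.098842 + 0.056842 = 0.385359
Configurations with ground-station outage contribute 0.155684, so
  P(ground-station outage | telemetry dropout, ¬solar radio burst) = 0.155684 / 0.385359 ≈ 0.4040

P(ground-station outage | telemetry dropout, ¬solar radio burst) ≈ 0.4040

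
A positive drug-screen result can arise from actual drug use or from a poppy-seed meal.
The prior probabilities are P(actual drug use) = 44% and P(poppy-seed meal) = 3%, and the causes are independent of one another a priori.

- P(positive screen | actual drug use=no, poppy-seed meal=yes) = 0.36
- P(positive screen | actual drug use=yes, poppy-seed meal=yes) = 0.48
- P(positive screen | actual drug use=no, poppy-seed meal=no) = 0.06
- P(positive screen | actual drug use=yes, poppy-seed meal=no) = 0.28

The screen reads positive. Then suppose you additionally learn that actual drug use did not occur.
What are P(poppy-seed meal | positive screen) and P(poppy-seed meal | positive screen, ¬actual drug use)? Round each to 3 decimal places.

P(poppy-seed meal | positive screen) ≈ 0.075; P(poppy-seed meal | positive screen, ¬actual drug use) ≈ 0.157

Numerator (weight on configurations with poppy-seed meal): 0.006048 + 0.006336 = 0.012384
The normalizing constant is 0.06·0.56·0.97 + 0.36·0.56·0.03 + 0.28·0.44·0.97 + 0.48·0.44·0.03 = 0.164480
Posterior = 0.012384 / 0.164480 ≈ 0.075

With the extra evidence:
Sum P(positive screen|·) weighted by the priors over both values of poppy-seed meal:
  P(positive screen | ¬actual drug use) = 0.06*0.97 + 0.36*0.03
        = 0.058200 + 0.010800 = 0.069000
The terms with poppy-seed meal present sum to 0.010800, so
  P(poppy-seed meal | positive screen, ¬actual drug use) = 0.010800 / 0.069000 ≈ 0.157
With actual drug use excluded, poppy-seed meal must carry more of the explanatory weight for the positive screen.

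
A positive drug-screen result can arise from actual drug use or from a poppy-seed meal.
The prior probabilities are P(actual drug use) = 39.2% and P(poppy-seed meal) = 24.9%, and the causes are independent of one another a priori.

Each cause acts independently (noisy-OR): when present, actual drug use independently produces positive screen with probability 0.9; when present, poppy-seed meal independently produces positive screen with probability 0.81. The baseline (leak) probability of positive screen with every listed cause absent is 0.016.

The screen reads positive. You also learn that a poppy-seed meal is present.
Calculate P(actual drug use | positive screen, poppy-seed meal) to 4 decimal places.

Under noisy-OR, P(positive screen | causes) = 1 − (1−0.016)·∏(1−qᵢ) over the active causes.
Enumerate both values of actual drug use and weight by the priors:
  P(positive screen | poppy-seed meal) = 0.81304·0.608 + 0.981304·0.392
        = 0.494328 + 0.384671 = 0.878999
Keeping only the actual drug use-present terms gives 0.384671, so
  P(actual drug use | positive screen, poppy-seed meal) = 0.384671 / 0.878999 ≈ 0.4376

P(actual drug use | positive screen, poppy-seed meal) ≈ 0.4376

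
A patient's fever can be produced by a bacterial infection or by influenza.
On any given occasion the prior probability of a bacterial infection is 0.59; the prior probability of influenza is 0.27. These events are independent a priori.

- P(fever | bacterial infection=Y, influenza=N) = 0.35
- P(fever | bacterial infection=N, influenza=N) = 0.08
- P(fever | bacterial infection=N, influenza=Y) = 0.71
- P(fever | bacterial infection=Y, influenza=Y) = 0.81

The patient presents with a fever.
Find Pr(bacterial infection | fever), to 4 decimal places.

Pr(bacterial infection | fever) ≈ 0.7318

Enumerate the 4 (bacterial infection, influenza) configurations and weight by the priors:
  P(fever) = 0.08×0.41×0.73 + 0.71×0.41×0.27 + 0.35×0.59×0.73 + 0.81×0.59×0.27
        = 0.023944 + 0.078597 + 0.150745 + 0.129033 = 0.382319
Configurations with bacterial infection contribute 0.279778, so
  P(bacterial infection | fever) = 0.279778 / 0.382319 ≈ 0.7318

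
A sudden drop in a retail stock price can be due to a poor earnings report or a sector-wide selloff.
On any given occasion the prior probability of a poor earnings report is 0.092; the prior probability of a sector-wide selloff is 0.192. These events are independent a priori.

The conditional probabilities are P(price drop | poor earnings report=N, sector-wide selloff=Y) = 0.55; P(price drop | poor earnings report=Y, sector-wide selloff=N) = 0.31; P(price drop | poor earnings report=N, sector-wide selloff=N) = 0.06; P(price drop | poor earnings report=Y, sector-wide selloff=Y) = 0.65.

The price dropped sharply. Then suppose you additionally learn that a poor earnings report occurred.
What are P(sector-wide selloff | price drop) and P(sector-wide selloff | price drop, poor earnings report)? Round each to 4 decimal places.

By total probability over the 4 (poor earnings report, sector-wide selloff) configurations:
  P(price drop) = 0.06·0.908·0.808 + 0.55·0.908·0.192 + 0.31·0.092·0.808 + 0.65·0.092·0.192
        = 0.044020 + 0.095885 + 0.023044 + 0.011482 = 0.174431
Configurations with sector-wide selloff contribute 0.107367, so
  P(sector-wide selloff | price drop) = 0.107367 / 0.174431 ≈ 0.6155

Now condition on the additional information:
P(price drop | poor earnings report) = 0.31·0.808 + 0.65·0.192 = 0.250480 + 0.124800 = 0.375280
Restricting to configurations with sector-wide selloff present: 0.65·0.192 = 0.124800.
So P(sector-wide selloff | price drop, poor earnings report) = 0.124800/0.375280 ≈ 0.3326.

P(sector-wide selloff | price drop) ≈ 0.6155; P(sector-wide selloff | price drop, poor earnings report) ≈ 0.3326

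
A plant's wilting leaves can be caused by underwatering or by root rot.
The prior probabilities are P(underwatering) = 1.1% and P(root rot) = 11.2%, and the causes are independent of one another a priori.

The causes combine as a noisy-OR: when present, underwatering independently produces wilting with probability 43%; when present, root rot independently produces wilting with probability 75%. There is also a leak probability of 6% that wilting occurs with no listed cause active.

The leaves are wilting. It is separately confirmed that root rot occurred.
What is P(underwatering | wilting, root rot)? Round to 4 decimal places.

Under noisy-OR, P(wilting | causes) = 1 − (1−0.06)·∏(1−qᵢ) over the active causes.
P(wilting | root rot) = 0.765·0.989 + 0.86605·0.011 = 0.756585 + 0.009527 = 0.766112
The underwatering-present share is 0.86605·0.011 = 0.009527.
P(underwatering | wilting, root rot) = 0.009527 / 0.766112 ≈ 0.0124

P(underwatering | wilting, root rot) ≈ 0.0124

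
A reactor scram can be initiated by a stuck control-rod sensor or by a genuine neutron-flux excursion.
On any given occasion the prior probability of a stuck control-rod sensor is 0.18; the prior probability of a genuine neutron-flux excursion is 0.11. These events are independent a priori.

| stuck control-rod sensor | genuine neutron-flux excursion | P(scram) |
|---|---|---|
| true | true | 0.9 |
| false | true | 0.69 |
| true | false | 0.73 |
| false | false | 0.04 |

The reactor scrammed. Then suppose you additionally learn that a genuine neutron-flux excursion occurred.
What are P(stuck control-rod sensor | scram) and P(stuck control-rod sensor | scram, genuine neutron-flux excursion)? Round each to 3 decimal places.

P(stuck control-rod sensor | scram) ≈ 0.596; P(stuck control-rod sensor | scram, genuine neutron-flux excursion) ≈ 0.223

P(scram) = 0.04×0.82×0.89 + 0.69×0.82×0.11 + 0.73×0.18×0.89 + 0.9×0.18×0.11 = 0.029192 + 0.062238 + 0.116946 + 0.017820 = 0.226196
Restricting to configurations with stuck control-rod sensor present: 0.116946 + 0.017820 = 0.134766.
Hence the posterior is 0.134766/0.226196 ≈ 0.596.

With the extra evidence:
Weight on stuck control-rod sensor=true, given the evidence: 0.9·0.18 = 0.162000
The normalizing constant is 0.69·0.82 + 0.9·0.18 = 0.727800
Posterior = 0.162000 / 0.727800 ≈ 0.223
Conditioning on genuine neutron-flux excursion lowers the posterior on stuck control-rod sensor: the classic explaining-away effect in a common-effect structure.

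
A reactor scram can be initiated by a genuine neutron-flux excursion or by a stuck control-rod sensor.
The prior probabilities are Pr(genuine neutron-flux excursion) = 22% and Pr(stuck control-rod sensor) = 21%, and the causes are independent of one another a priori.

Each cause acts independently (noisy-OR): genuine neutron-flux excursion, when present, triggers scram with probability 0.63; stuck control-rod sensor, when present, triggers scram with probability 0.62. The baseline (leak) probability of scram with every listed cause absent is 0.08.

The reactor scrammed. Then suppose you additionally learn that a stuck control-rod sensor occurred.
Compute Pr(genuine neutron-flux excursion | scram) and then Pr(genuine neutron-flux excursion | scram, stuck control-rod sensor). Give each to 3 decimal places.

Pr(genuine neutron-flux excursion | scram) ≈ 0.498; Pr(genuine neutron-flux excursion | scram, stuck control-rod sensor) ≈ 0.274

Under noisy-OR, P(scram | causes) = 1 − (1−0.08)·∏(1−qᵢ) over the active causes.
P(scram) = 0.08·0.78·0.79 + 0.6504·0.78·0.21 + 0.6596·0.22·0.79 + 0.870648·0.22·0.21 = 0.049296 + 0.106536 + 0.114638 + 0.040224 = 0.310694
The genuine neutron-flux excursion-present share is 0.114638 + 0.040224 = 0.154862.
So P(genuine neutron-flux excursion | scram) = 0.154862/0.310694 ≈ 0.498.

Now also conditioning on stuck control-rod sensor=true:
Weight on genuine neutron-flux excursion=true, given the evidence: 0.870648·0.22 = 0.191543
The normalizing constant is 0.6504·0.78 + 0.870648·0.22 = 0.698855
P(genuine neutron-flux excursion | scram, stuck control-rod sensor) = 0.191543/0.698855 ≈ 0.274
Conditioning on stuck control-rod sensor lowers the posterior on genuine neutron-flux excursion: the classic explaining-away effect in a common-effect structure.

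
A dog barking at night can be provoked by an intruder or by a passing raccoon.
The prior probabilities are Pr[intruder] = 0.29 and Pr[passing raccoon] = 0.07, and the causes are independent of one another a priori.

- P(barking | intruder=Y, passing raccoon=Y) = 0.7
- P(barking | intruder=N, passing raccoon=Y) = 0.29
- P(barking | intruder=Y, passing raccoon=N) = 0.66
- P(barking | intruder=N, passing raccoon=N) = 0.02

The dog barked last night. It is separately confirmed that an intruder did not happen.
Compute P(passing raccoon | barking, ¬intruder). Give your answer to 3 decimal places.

By total probability over both values of passing raccoon:
  P(barking | ¬intruder) = 0.02·0.93 + 0.29·0.07
        = 0.018600 + 0.020300 = 0.038900
Configurations with passing raccoon contribute 0.020300, so
  P(passing raccoon | barking, ¬intruder) = 0.020300 / 0.038900 ≈ 0.522

P(passing raccoon | barking, ¬intruder) ≈ 0.522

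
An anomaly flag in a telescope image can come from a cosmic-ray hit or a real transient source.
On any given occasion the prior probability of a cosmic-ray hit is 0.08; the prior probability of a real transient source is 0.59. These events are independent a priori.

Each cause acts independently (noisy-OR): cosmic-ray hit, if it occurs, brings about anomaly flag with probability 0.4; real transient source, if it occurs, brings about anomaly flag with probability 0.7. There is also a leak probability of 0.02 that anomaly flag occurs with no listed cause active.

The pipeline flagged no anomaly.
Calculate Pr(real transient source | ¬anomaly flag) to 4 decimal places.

Pr(real transient source | ¬anomaly flag) ≈ 0.3015

Under noisy-OR, P(anomaly flag | causes) = 1 − (1−0.02)·∏(1−qᵢ) over the active causes.
By total probability over the 4 (cosmic-ray hit, real transient source) configurations:
  P(¬anomaly flag) = 0.98·0.92·0.41 + 0.294·0.92·0.59 + 0.588·0.08·0.41 + 0.1764·0.08·0.59
        = 0.369656 + 0.159583 + 0.019286 + 0.008326 = 0.556851
Keeping only the real transient source-present terms gives 0.167909, so
  P(real transient source | ¬anomaly flag) = 0.167909 / 0.556851 ≈ 0.3015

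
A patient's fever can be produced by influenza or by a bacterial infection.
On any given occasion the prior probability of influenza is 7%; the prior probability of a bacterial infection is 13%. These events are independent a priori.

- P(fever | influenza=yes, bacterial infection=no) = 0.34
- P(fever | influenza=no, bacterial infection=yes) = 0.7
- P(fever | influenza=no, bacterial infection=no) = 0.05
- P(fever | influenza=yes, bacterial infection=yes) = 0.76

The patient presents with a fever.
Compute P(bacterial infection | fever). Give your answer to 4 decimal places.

P(bacterial infection | fever) ≈ 0.5995

Sum P(fever|·) weighted by the priors over the 4 (influenza, bacterial infection) configurations:
  P(fever) = 0.05*0.93*0.87 + 0.7*0.93*0.13 + 0.34*0.07*0.87 + 0.76*0.07*0.13
        = 0.040455 + 0.084630 + 0.020706 + 0.006916 = 0.152707
Keeping only the bacterial infection-present terms gives 0.091546, so
  P(bacterial infection | fever) = 0.091546 / 0.152707 ≈ 0.5995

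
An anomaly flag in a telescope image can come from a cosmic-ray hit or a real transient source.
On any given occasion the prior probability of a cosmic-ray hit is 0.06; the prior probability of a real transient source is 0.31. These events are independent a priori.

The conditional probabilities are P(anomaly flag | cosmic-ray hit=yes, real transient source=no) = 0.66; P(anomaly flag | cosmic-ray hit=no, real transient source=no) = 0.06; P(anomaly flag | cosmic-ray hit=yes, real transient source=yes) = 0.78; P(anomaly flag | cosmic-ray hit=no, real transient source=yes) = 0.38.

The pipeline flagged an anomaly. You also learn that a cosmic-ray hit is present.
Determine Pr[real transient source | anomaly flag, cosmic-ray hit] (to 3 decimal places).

For the numerator, keep only real transient source=true terms: 0.78·0.31 = 0.241800
Denominator P(anomaly flag | cosmic-ray hit): 0.66·0.69 + 0.78·0.31 = 0.697200
Posterior = 0.241800 / 0.697200 ≈ 0.347

Pr[real transient source | anomaly flag, cosmic-ray hit] ≈ 0.347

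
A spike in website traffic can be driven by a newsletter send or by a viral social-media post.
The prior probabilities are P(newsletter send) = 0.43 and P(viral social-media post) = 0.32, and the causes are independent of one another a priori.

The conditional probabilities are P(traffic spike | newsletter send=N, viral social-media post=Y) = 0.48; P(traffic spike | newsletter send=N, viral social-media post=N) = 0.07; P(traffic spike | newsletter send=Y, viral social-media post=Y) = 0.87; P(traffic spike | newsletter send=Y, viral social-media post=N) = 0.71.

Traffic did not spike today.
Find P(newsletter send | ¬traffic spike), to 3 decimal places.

P(newsletter send | ¬traffic spike) ≈ 0.184

P(¬traffic spike) = 0.93*0.57*0.68 + 0.52*0.57*0.32 + 0.29*0.43*0.68 + 0.13*0.43*0.32 = 0.360468 + 0.094848 + 0.084796 + 0.017888 = 0.558000
Restricting to configurations with newsletter send present: 0.084796 + 0.017888 = 0.102684.
P(newsletter send | ¬traffic spike) = 0.102684 / 0.558000 ≈ 0.184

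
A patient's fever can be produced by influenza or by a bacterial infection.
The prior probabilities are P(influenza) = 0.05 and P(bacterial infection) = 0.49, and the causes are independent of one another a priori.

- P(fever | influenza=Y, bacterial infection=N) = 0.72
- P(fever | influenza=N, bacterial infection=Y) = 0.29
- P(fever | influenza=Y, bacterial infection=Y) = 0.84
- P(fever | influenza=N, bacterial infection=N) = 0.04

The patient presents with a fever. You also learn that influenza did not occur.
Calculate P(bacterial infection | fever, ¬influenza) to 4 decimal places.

P(bacterial infection | fever, ¬influenza) ≈ 0.8745

Weight on bacterial infection=true, given the evidence: 0.29×0.49 = 0.142100
Normalizer over all consistent configurations: 0.04×0.51 + 0.29×0.49 = 0.162500
P(bacterial infection | fever, ¬influenza) = 0.142100/0.162500 ≈ 0.8745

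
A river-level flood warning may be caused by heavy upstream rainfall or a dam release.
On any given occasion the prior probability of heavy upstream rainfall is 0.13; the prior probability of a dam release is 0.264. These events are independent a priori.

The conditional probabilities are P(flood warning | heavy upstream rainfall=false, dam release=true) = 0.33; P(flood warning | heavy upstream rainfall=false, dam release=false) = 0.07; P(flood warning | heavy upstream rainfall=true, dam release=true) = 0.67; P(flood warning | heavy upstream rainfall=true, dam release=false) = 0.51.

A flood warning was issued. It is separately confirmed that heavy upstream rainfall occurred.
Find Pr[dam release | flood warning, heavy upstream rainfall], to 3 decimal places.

Pr[dam release | flood warning, heavy upstream rainfall] ≈ 0.320

P(flood warning | heavy upstream rainfall) = 0.51·0.736 + 0.67·0.264 = 0.375360 + 0.176880 = 0.552240
The dam release-present share is 0.67·0.264 = 0.176880.
So P(dam release | flood warning, heavy upstream rainfall) = 0.176880/0.552240 ≈ 0.320.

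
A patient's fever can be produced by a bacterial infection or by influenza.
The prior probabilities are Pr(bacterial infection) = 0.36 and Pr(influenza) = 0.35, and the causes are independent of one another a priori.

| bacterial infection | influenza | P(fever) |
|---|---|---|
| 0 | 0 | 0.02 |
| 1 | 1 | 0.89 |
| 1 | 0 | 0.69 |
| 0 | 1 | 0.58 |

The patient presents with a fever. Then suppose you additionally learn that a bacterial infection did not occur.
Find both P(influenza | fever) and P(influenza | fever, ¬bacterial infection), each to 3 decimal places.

By total probability over the 4 (bacterial infection, influenza) configurations:
  P(fever) = 0.02·0.64·0.65 + 0.58·0.64·0.35 + 0.69·0.36·0.65 + 0.89·0.36·0.35
        = 0.008320 + 0.129920 + 0.161460 + 0.112140 = 0.411840
Configurations with influenza contribute 0.242060, so
  P(influenza | fever) = 0.242060 / 0.411840 ≈ 0.588

Now condition on the additional information:
Weight on influenza=true, given the evidence: 0.58×0.35 = 0.203000
The normalizing constant is 0.02×0.65 + 0.58×0.35 = 0.216000
Posterior = 0.203000 / 0.216000 ≈ 0.940

P(influenza | fever) ≈ 0.588; P(influenza | fever, ¬bacterial infection) ≈ 0.940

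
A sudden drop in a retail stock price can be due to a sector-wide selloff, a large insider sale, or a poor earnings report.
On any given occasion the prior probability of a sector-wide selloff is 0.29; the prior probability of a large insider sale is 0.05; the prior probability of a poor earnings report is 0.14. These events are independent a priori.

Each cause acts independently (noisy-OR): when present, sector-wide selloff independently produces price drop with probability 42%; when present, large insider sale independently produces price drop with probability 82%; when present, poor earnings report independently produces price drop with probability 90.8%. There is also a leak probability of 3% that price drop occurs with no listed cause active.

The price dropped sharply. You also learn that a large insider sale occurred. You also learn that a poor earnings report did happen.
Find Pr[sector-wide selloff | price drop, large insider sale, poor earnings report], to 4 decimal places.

Under noisy-OR, P(price drop | causes) = 1 − (1−0.03)·∏(1−qᵢ) over the active causes.
For the numerator, keep only sector-wide selloff=true terms: 0.990683*0.29 = 0.287298
Denominator P(price drop | large insider sale, poor earnings report): 0.983937*0.71 + 0.990683*0.29 = 0.985893
Posterior = 0.287298 / 0.985893 ≈ 0.2914

Pr[sector-wide selloff | price drop, large insider sale, poor earnings report] ≈ 0.2914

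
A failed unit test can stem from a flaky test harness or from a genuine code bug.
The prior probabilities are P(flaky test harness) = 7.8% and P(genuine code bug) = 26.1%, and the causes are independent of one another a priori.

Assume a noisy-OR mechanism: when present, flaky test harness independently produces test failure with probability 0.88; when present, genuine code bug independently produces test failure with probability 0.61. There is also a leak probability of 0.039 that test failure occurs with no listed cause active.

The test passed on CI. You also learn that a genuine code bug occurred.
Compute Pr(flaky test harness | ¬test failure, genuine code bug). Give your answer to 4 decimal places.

Under noisy-OR, P(test failure | causes) = 1 − (1−0.039)·∏(1−qᵢ) over the active causes.
P(¬test failure | genuine code bug) = 0.37479×0.922 + 0.044975×0.078 = 0.345556 + 0.003508 = 0.349064
The flaky test harness-present share is 0.044975×0.078 = 0.003508.
So P(flaky test harness | ¬test failure, genuine code bug) = 0.003508/0.349064 ≈ 0.0100.

Pr(flaky test harness | ¬test failure, genuine code bug) ≈ 0.0100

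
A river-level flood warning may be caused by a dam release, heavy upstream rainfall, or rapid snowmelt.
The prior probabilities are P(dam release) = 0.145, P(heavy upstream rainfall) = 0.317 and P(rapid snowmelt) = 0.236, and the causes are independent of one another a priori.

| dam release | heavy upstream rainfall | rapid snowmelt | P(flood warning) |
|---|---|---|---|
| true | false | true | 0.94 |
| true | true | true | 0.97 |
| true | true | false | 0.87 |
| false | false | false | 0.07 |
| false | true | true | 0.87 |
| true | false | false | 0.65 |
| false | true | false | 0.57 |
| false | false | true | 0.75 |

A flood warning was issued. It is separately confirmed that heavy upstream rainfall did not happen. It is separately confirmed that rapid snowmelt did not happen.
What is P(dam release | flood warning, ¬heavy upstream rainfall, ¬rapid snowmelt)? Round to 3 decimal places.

Sum P(flood warning|·) weighted by the priors over both values of dam release:
  P(flood warning | ¬heavy upstream rainfall, ¬rapid snowmelt) = 0.07×0.855 + 0.65×0.145
        = 0.059850 + 0.094250 = 0.154100
Configurations with dam release contribute 0.094250, so
  P(dam release | flood warning, ¬heavy upstream rainfall, ¬rapid snowmelt) = 0.094250 / 0.154100 ≈ 0.612

P(dam release | flood warning, ¬heavy upstream rainfall, ¬rapid snowmelt) ≈ 0.612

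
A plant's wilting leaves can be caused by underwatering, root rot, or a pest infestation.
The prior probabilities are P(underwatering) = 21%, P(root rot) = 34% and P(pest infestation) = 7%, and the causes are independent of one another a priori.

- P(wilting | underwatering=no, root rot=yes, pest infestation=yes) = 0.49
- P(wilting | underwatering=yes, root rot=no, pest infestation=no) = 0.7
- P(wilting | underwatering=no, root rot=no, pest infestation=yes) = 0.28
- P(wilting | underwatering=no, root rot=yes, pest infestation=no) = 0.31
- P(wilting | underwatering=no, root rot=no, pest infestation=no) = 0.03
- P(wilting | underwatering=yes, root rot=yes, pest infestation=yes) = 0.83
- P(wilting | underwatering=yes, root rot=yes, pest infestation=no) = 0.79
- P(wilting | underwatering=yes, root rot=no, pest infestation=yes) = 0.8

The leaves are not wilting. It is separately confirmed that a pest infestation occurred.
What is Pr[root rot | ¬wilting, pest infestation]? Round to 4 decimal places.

Pr[root rot | ¬wilting, pest infestation] ≈ 0.2700

Enumerate the 4 (underwatering, root rot) configurations and weight by the priors:
  P(¬wilting | pest infestation) = 0.72×0.79×0.66 + 0.51×0.79×0.34 + 0.2×0.21×0.66 + 0.17×0.21×0.34
        = 0.375408 + 0.136986 + 0.027720 + 0.012138 = 0.552252
Configurations with root rot contribute 0.149124, so
  P(root rot | ¬wilting, pest infestation) = 0.149124 / 0.552252 ≈ 0.2700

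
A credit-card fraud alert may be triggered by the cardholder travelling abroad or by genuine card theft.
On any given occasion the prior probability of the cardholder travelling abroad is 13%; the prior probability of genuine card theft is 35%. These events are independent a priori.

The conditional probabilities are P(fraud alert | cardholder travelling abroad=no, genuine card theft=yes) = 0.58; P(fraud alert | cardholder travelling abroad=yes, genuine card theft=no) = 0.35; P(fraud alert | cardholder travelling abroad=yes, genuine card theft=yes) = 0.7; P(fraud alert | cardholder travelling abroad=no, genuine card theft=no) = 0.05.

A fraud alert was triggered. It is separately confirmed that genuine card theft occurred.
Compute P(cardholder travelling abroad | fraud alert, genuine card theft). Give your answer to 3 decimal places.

Enumerate both values of cardholder travelling abroad and weight by the priors:
  P(fraud alert | genuine card theft) = 0.58*0.87 + 0.7*0.13
        = 0.504600 + 0.091000 = 0.595600
Keeping only the cardholder travelling abroad-present terms gives 0.091000, so
  P(cardholder travelling abroad | fraud alert, genuine card theft) = 0.091000 / 0.595600 ≈ 0.153

P(cardholder travelling abroad | fraud alert, genuine card theft) ≈ 0.153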